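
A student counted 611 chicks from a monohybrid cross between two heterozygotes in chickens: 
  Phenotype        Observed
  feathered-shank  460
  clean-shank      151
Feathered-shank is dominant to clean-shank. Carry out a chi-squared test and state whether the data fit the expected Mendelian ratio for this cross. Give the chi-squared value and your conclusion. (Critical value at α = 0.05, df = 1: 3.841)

0.027; consistent

For a monohybrid cross between heterozygotes with complete dominance, the expected phenotypic ratio is 3:1.
Total ratio parts = 4. Expected numbers out of 611:
  feathered-shank: 611 × 3/4 = 458.25
  clean-shank: 611 × 1/4 = 152.75
χ² = Σ (O − E)² / E
  feathered-shank: (460 − 458.25)² / 458.25 = 0.0067
  clean-shank: (151 − 152.75)² / 152.75 = 0.0200
χ² = 0.0067 + 0.0200 = 0.0267 ≈ 0.027
Degrees of freedom = 2 − 1 = 1; critical value at α = 0.05 is 3.841.
Since 0.027 < 3.841, we fail to reject the null hypothesis — the data are consistent with the 3:1 ratio.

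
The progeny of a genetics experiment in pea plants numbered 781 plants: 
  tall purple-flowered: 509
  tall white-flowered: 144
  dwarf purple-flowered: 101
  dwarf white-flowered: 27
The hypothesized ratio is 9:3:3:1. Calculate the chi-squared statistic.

34.941

Under the 9:3:3:1 hypothesis (Σ ratio = 16, N = 781):
  tall purple-flowered: 781 × 9/16 = 439.3125
  tall white-flowered: 781 × 3/16 = 146.4375
  dwarf purple-flowered: 781 × 3/16 = 146.4375
  dwarf white-flowered: 781 × 1/16 = 48.8125
χ² = Σ (O − E)² / E
  tall purple-flowered: (509 − 439.3125)² / 439.3125 = 11.0544
  tall white-flowered: (144 − 146.4375)² / 146.4375 = 0.0406
  dwarf purple-flowered: (101 − 146.4375)² / 146.4375 = 14.0986
  dwarf white-flowered: (27 − 48.8125)² / 48.8125 = 9.7472
χ² = 11.0544 + 0.0406 + 14.0986 + 9.7472 = 34.9408 ≈ 34.941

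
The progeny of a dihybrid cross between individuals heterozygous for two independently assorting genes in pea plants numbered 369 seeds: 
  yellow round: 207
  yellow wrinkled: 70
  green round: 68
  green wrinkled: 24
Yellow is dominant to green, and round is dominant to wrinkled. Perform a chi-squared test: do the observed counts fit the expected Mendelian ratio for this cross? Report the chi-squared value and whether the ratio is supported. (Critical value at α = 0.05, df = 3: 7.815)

0.070; consistent

A dihybrid F₂ with independent assortment and complete dominance at both loci gives a 9:3:3:1 phenotypic ratio.
Total ratio parts = 16. Expected numbers out of 369:
  yellow round: 369 × 9/16 = 207.5625
  yellow wrinkled: 369 × 3/16 = 69.1875
  green round: 369 × 3/16 = 69.1875
  green wrinkled: 369 × 1/16 = 23.0625
χ² = Σ (O − E)² / E
  yellow round: (207 − 207.5625)² / 207.5625 = 0.0015
  yellow wrinkled: (70 − 69.1875)² / 69.1875 = 0.0095
  green round: (68 − 69.1875)² / 69.1875 = 0.0204
  green wrinkled: (24 − 23.0625)² / 23.0625 = 0.0381
χ² = 0.0015 + 0.0095 + 0.0204 + 0.0381 = 0.0695 ≈ 0.070
Degrees of freedom = 4 − 1 = 3; critical value at α = 0.05 is 7.815.
Since 0.070 < 7.815, we fail to reject the null hypothesis — the data are consistent with the 9:3:3:1 ratio.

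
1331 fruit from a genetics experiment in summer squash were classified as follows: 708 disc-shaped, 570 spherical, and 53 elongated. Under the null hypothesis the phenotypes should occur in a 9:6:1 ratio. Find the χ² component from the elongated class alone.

Total ratio parts = 16. Expected numbers out of 1331:
  disc-shaped: 1331 × 9/16 = 748.6875
  spherical: 1331 × 6/16 = 499.125
  elongated: 1331 × 1/16 = 83.1875
Contribution of elongated: (53 − 83.1875)² / 83.1875 = 10.9546

10.955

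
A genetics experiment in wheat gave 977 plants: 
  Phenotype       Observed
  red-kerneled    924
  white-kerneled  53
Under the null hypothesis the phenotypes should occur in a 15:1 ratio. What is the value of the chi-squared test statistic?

1.136

Under the 15:1 hypothesis (Σ ratio = 16, N = 977):
  red-kerneled: 977 × 15/16 = 915.9375
  white-kerneled: 977 × 1/16 = 61.0625
χ² = Σ (O − E)² / E
  red-kerneled: (924 − 915.9375)² / 915.9375 = 0.0710
  white-kerneled: (53 − 61.0625)² / 61.0625 = 1.0645
χ² = 0.0710 + 1.0645 = 1.1355 ≈ 1.136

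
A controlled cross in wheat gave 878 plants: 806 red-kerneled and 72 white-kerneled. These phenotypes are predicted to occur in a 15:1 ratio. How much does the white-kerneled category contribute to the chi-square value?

Under the 15:1 hypothesis (Σ ratio = 16, N = 878):
  red-kerneled: 878 × 15/16 = 823.125
  white-kerneled: 878 × 1/16 = 54.875
Contribution of white-kerneled: (72 − 54.875)² / 54.875 = 5.3442

5.344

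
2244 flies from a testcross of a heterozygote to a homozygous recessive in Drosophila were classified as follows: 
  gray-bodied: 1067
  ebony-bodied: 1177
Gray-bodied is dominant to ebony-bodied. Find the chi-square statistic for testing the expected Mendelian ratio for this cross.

A testcross of a heterozygote (Aa × aa) gives a 1:1 phenotypic ratio.
Total ratio parts = 2. Expected numbers out of 2244:
  gray-bodied: 2244 × 1/2 = 1122
  ebony-bodied: 2244 × 1/2 = 1122
χ² = Σ (O − E)² / E
  gray-bodied: (1067 − 1122)² / 1122 = 2.6961
  ebony-bodied: (1177 − 1122)² / 1122 = 2.6961
χ² = 2.6961 + 2.6961 = 5.3922 ≈ 5.392

5.392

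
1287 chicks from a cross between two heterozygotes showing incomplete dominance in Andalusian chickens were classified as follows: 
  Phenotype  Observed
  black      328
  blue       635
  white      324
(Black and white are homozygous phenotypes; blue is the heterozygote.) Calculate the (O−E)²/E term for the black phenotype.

With incomplete dominance, a heterozygote × heterozygote cross gives a 1:2:1 phenotypic ratio.
Under the 1:2:1 hypothesis (Σ ratio = 4, N = 1287):
  black: 1287 × 1/4 = 321.75
  blue: 1287 × 2/4 = 643.5
  white: 1287 × 1/4 = 321.75
Contribution of black: (328 − 321.75)² / 321.75 = 0.1214

0.121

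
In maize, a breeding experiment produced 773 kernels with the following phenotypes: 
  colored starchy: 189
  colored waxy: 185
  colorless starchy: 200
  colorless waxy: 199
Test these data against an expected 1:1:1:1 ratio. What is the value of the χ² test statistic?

0.853

Total ratio parts = 4. Expected numbers out of 773:
  colored starchy: 773 × 1/4 = 193.25
  colored waxy: 773 × 1/4 = 193.25
  colorless starchy: 773 × 1/4 = 193.25
  colorless waxy: 773 × 1/4 = 193.25
χ² = Σ (O − E)² / E
  colored starchy: (189 − 193.25)² / 193.25 = 0.0935
  colored waxy: (185 − 193.25)² / 193.25 = 0.3522
  colorless starchy: (200 − 193.25)² / 193.25 = 0.2358
  colorless waxy: (199 − 193.25)² / 193.25 = 0.1711
χ² = 0.0935 + 0.3522 + 0.2358 + 0.1711 = 0.8526 ≈ 0.853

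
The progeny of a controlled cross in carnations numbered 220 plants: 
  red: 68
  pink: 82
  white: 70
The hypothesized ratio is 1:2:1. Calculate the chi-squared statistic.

14.291

Total ratio parts = 4. Expected numbers out of 220:
  red: 220 × 1/4 = 55
  pink: 220 × 2/4 = 110
  white: 220 × 1/4 = 55
χ² = Σ (O − E)² / E
  red: (68 − 55)² / 55 = 3.0727
  pink: (82 − 110)² / 110 = 7.1273
  white: (70 − 55)² / 55 = 4.0909
χ² = 3.0727 + 7.1273 + 4.0909 = 14.2909 ≈ 14.291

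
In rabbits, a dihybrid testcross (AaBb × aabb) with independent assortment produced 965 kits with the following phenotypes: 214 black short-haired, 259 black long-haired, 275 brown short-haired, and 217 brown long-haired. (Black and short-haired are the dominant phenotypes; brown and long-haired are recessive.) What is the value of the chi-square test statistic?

11.543

A dihybrid testcross with independent assortment gives a 1:1:1:1 ratio.
Expected counts for N = 965 under a 1:1:1:1 ratio (total parts = 4):
  black short-haired: 965 × 1/4 = 241.25
  black long-haired: 965 × 1/4 = 241.25
  brown short-haired: 965 × 1/4 = 241.25
  brown long-haired: 965 × 1/4 = 241.25
χ² = Σ (O − E)² / E
  black short-haired: (214 − 241.25)² / 241.25 = 3.0780
  black long-haired: (259 − 241.25)² / 241.25 = 1.3060
  brown short-haired: (275 − 241.25)² / 241.25 = 4.7215
  brown long-haired: (217 − 241.25)² / 241.25 = 2.4376
χ² = 3.0780 + 1.3060 + 4.7215 + 2.4376 = 11.5431 ≈ 11.543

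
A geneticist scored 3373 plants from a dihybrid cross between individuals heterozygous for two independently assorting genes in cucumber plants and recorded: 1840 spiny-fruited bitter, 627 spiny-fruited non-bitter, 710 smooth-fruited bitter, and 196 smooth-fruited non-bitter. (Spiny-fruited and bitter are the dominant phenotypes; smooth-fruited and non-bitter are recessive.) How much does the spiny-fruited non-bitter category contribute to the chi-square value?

0.047

A dihybrid F₂ with independent assortment and complete dominance at both loci gives a 9:3:3:1 phenotypic ratio.
The 9:3:3:1 ratio has 16 parts, so with N = 3373 the expected counts are:
  spiny-fruited bitter: 3373 × 9/16 = 1897.3125
  spiny-fruited non-bitter: 3373 × 3/16 = 632.4375
  smooth-fruited bitter: 3373 × 3/16 = 632.4375
  smooth-fruited non-bitter: 3373 × 1/16 = 210.8125
Contribution of spiny-fruited non-bitter: (627 − 632.4375)² / 632.4375 = 0.0467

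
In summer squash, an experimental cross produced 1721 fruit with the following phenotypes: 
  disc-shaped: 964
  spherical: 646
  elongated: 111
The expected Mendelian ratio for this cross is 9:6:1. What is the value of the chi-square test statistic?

The 9:6:1 ratio has 16 parts, so with N = 1721 the expected counts are:
  disc-shaped: 1721 × 9/16 = 968.0625
  spherical: 1721 × 6/16 = 645.375
  elongated: 1721 × 1/16 = 107.5625
χ² = Σ (O − E)² / E
  disc-shaped: (964 − 968.0625)² / 968.0625 = 0.0170
  spherical: (646 − 645.375)² / 645.375 = 0.0006
  elongated: (111 − 107.5625)² / 107.5625 = 0.1099
χ² = 0.0170 + 0.0006 + 0.1099 = 0.1275 ≈ 0.128

0.128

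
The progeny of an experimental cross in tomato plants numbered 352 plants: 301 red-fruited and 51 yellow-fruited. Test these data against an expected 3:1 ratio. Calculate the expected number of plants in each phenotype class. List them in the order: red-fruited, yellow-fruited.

264, 88

Total ratio parts = 4. Expected numbers out of 352:
  red-fruited: 352 × 3/4 = 264
  yellow-fruited: 352 × 1/4 = 88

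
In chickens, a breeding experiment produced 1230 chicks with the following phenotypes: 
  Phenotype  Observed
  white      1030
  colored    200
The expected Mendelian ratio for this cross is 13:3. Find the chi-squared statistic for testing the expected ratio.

5.005

Expected counts for N = 1230 under a 13:3 ratio (total parts = 16):
  white: 1230 × 13/16 = 999.375
  colored: 1230 × 3/16 = 230.625
χ² = Σ (O − E)² / E
  white: (1030 − 999.375)² / 999.375 = 0.9385
  colored: (200 − 230.625)² / 230.625 = 4.0667
χ² = 0.9385 + 4.0667 = 5.0052 ≈ 5.005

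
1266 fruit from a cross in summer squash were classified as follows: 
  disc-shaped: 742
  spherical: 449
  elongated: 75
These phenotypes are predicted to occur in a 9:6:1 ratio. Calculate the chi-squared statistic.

Expected counts for N = 1266 under a 9:6:1 ratio (total parts = 16):
  disc-shaped: 1266 × 9/16 = 712.125
  spherical: 1266 × 6/16 = 474.75
  elongated: 1266 × 1/16 = 79.125
χ² = Σ (O − E)² / E
  disc-shaped: (742 − 712.125)² / 712.125 = 1.2533
  spherical: (449 − 474.75)² / 474.75 = 1.3967
  elongated: (75 − 79.125)² / 79.125 = 0.2150
χ² = 1.2533 + 1.3967 + 0.2150 = 2.865

2.865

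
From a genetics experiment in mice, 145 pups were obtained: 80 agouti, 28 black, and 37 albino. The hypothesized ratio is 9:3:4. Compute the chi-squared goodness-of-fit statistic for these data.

Total ratio parts = 16. Expected numbers out of 145:
  agouti: 145 × 9/16 = 81.5625
  black: 145 × 3/16 = 27.1875
  albino: 145 × 4/16 = 36.25
χ² = Σ (O − E)² / E
  agouti: (80 − 81.5625)² / 81.5625 = 0.0299
  black: (28 − 27.1875)² / 27.1875 = 0.0243
  albino: (37 − 36.25)² / 36.25 = 0.0155
χ² = 0.0299 + 0.0243 + 0.0155 = 0.0697 ≈ 0.070

0.070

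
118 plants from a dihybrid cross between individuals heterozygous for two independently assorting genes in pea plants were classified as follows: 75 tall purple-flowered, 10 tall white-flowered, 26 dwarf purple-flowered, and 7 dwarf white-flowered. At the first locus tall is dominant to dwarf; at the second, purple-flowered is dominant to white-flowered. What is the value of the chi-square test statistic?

8.463

A dihybrid F₂ with independent assortment and complete dominance at both loci gives a 9:3:3:1 phenotypic ratio.
Total ratio parts = 16. Expected numbers out of 118:
  tall purple-flowered: 118 × 9/16 = 66.375
  tall white-flowered: 118 × 3/16 = 22.125
  dwarf purple-flowered: 118 × 3/16 = 22.125
  dwarf white-flowered: 118 × 1/16 = 7.375
χ² = Σ (O − E)² / E
  tall purple-flowered: (75 − 66.375)² / 66.375 = 1.1208
  tall white-flowered: (10 − 22.125)² / 22.125 = 6.6448
  dwarf purple-flowered: (26 − 22.125)² / 22.125 = 0.6787
  dwarf white-flowered: (7 − 7.375)² / 7.375 = 0.0191
χ² = 1.1208 + 6.6448 + 0.6787 + 0.0191 = 8.4634 ≈ 8.463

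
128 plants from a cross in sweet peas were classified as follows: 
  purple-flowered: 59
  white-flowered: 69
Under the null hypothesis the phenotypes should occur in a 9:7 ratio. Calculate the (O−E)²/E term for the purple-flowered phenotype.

2.347

Total ratio parts = 16. Expected numbers out of 128:
  purple-flowered: 128 × 9/16 = 72
  white-flowered: 128 × 7/16 = 56
Contribution of purple-flowered: (59 − 72)² / 72 = 2.3472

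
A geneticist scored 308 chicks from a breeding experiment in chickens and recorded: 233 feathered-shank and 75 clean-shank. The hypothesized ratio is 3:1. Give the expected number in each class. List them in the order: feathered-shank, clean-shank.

Expected counts for N = 308 under a 3:1 ratio (total parts = 4):
  feathered-shank: 308 × 3/4 = 231
  clean-shank: 308 × 1/4 = 77

231, 77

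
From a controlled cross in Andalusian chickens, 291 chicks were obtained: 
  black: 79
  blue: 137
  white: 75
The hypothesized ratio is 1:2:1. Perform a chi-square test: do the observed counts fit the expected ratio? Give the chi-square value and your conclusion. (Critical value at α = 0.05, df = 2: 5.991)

1.103; consistent

Expected counts for N = 291 under a 1:2:1 ratio (total parts = 4):
  black: 291 × 1/4 = 72.75
  blue: 291 × 2/4 = 145.5
  white: 291 × 1/4 = 72.75
χ² = Σ (O − E)² / E
  black: (79 − 72.75)² / 72.75 = 0.5369
  blue: (137 − 145.5)² / 145.5 = 0.4966
  white: (75 − 72.75)² / 72.75 = 0.0696
χ² = 0.5369 + 0.4966 + 0.0696 = 1.1031 ≈ 1.103
Degrees of freedom = 3 − 1 = 2; critical value at α = 0.05 is 5.991.
Since 1.103 < 5.991, we fail to reject the null hypothesis — the data are consistent with the 1:2:1 ratio.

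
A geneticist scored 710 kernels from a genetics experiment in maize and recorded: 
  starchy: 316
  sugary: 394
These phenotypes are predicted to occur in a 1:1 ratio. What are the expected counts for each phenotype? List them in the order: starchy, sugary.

The 1:1 ratio has 2 parts, so with N = 710 the expected counts are:
  starchy: 710 × 1/2 = 355
  sugary: 710 × 1/2 = 355

355, 355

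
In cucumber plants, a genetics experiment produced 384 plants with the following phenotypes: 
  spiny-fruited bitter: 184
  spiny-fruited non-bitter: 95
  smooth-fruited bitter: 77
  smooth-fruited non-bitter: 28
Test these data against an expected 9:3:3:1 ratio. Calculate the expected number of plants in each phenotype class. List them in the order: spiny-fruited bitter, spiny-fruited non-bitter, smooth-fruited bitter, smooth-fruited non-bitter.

Under the 9:3:3:1 hypothesis (Σ ratio = 16, N = 384):
  spiny-fruited bitter: 384 × 9/16 = 216
  spiny-fruited non-bitter: 384 × 3/16 = 72
  smooth-fruited bitter: 384 × 3/16 = 72
  smooth-fruited non-bitter: 384 × 1/16 = 24

216, 72, 72, 24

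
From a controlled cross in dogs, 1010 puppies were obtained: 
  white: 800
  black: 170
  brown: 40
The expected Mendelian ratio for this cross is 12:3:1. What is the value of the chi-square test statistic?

The 12:3:1 ratio has 16 parts, so with N = 1010 the expected counts are:
  white: 1010 × 12/16 = 757.5
  black: 1010 × 3/16 = 189.375
  brown: 1010 × 1/16 = 63.125
χ² = Σ (O − E)² / E
  white: (800 − 757.5)² / 757.5 = 2.3845
  black: (170 − 189.375)² / 189.375 = 1.9823
  brown: (40 − 63.125)² / 63.125 = 8.4715
χ² = 2.3845 + 1.9823 + 8.4715 = 12.8383 ≈ 12.838

12.838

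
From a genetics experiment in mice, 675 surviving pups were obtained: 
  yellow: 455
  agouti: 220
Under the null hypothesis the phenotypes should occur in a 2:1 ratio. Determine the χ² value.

Under the 2:1 hypothesis (Σ ratio = 3, N = 675):
  yellow: 675 × 2/3 = 450
  agouti: 675 × 1/3 = 225
χ² = Σ (O − E)² / E
  yellow: (455 − 450)² / 450 = 0.0556
  agouti: (220 − 225)² / 225 = 0.1111
χ² = 0.0556 + 0.1111 = 0.1667 ≈ 0.167

0.167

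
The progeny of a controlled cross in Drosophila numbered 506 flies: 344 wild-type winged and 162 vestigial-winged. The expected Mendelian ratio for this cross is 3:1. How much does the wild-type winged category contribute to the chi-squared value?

3.321

Expected counts for N = 506 under a 3:1 ratio (total parts = 4):
  wild-type winged: 506 × 3/4 = 379.5
  vestigial-winged: 506 × 1/4 = 126.5
Contribution of wild-type winged: (344 − 379.5)² / 379.5 = 3.3208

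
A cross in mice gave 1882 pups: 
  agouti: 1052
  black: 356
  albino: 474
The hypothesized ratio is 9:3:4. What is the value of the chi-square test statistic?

0.095

Expected counts for N = 1882 under a 9:3:4 ratio (total parts = 16):
  agouti: 1882 × 9/16 = 1058.625
  black: 1882 × 3/16 = 352.875
  albino: 1882 × 4/16 = 470.5
χ² = Σ (O − E)² / E
  agouti: (1052 − 1058.625)² / 1058.625 = 0.0415
  black: (356 − 352.875)² / 352.875 = 0.0277
  albino: (474 − 470.5)² / 470.5 = 0.0260
χ² = 0.0415 + 0.0277 + 0.0260 = 0.0952 ≈ 0.095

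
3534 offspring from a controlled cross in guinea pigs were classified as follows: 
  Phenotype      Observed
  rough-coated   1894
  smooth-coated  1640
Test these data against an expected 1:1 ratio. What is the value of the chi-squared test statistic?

18.256

Total ratio parts = 2. Expected numbers out of 3534:
  rough-coated: 3534 × 1/2 = 1767
  smooth-coated: 3534 × 1/2 = 1767
χ² = Σ (O − E)² / E
  rough-coated: (1894 − 1767)² / 1767 = 9.1279
  smooth-coated: (1640 − 1767)² / 1767 = 9.1279
χ² = 9.1279 + 9.1279 = 18.2558 ≈ 18.256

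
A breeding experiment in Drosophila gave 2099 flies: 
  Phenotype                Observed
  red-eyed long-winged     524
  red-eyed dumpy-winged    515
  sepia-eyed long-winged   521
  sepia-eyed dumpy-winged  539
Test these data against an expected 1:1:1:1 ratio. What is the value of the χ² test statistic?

0.596

Total ratio parts = 4. Expected numbers out of 2099:
  red-eyed long-winged: 2099 × 1/4 = 524.75
  red-eyed dumpy-winged: 2099 × 1/4 = 524.75
  sepia-eyed long-winged: 2099 × 1/4 = 524.75
  sepia-eyed dumpy-winged: 2099 × 1/4 = 524.75
χ² = Σ (O − E)² / E
  red-eyed long-winged: (524 − 524.75)² / 524.75 = 0.0011
  red-eyed dumpy-winged: (515 − 524.75)² / 524.75 = 0.1812
  sepia-eyed long-winged: (521 − 524.75)² / 524.75 = 0.0268
  sepia-eyed dumpy-winged: (539 − 524.75)² / 524.75 = 0.3870
χ² = 0.0011 + 0.1812 + 0.0268 + 0.3870 = 0.5961 ≈ 0.596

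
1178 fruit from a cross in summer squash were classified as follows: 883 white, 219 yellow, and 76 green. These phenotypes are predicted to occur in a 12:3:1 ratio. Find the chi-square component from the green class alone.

0.077

The 12:3:1 ratio has 16 parts, so with N = 1178 the expected counts are:
  white: 1178 × 12/16 = 883.5
  yellow: 1178 × 3/16 = 220.875
  green: 1178 × 1/16 = 73.625
Contribution of green: (76 − 73.625)² / 73.625 = 0.0766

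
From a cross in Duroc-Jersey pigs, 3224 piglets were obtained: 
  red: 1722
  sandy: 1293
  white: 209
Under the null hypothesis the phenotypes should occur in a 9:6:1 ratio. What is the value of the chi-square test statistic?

10.732

Total ratio parts = 16. Expected numbers out of 3224:
  red: 3224 × 9/16 = 1813.5
  sandy: 3224 × 6/16 = 1209
  white: 3224 × 1/16 = 201.5
χ² = Σ (O − E)² / E
  red: (1722 − 1813.5)² / 1813.5 = 4.6166
  sandy: (1293 − 1209)² / 1209 = 5.8362
  white: (209 − 201.5)² / 201.5 = 0.2792
χ² = 4.6166 + 5.8362 + 0.2792 = 10.732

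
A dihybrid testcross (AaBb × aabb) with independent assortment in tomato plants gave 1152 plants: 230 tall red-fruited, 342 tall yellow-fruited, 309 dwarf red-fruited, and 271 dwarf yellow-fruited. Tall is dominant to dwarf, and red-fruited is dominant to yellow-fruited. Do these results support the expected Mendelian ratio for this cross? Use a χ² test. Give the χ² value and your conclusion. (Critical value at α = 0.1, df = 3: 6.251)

A dihybrid testcross with independent assortment gives a 1:1:1:1 ratio.
The 1:1:1:1 ratio has 4 parts, so with N = 1152 the expected counts are:
  tall red-fruited: 1152 × 1/4 = 288
  tall yellow-fruited: 1152 × 1/4 = 288
  dwarf red-fruited: 1152 × 1/4 = 288
  dwarf yellow-fruited: 1152 × 1/4 = 288
χ² = Σ (O − E)² / E
  tall red-fruited: (230 − 288)² / 288 = 11.6806
  tall yellow-fruited: (342 − 288)² / 288 = 10.1250
  dwarf red-fruited: (309 − 288)² / 288 = 1.5312
  dwarf yellow-fruited: (271 − 288)² / 288 = 1.0035
χ² = 11.6806 + 10.1250 + 1.5312 + 1.0035 = 24.3403 ≈ 24.340
Degrees of freedom = 4 − 1 = 3; critical value at α = 0.1 is 6.251.
Since 24.340 > 6.251, we reject the null hypothesis — the data do not fit the 1:1:1:1 ratio.

24.340; not consistent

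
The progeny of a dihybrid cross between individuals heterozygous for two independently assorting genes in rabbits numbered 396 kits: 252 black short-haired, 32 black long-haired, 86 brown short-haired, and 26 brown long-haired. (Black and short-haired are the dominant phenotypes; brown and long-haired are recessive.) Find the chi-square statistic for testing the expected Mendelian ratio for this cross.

A dihybrid F₂ with independent assortment and complete dominance at both loci gives a 9:3:3:1 phenotypic ratio.
The 9:3:3:1 ratio has 16 parts, so with N = 396 the expected counts are:
  black short-haired: 396 × 9/16 = 222.75
  black long-haired: 396 × 3/16 = 74.25
  brown short-haired: 396 × 3/16 = 74.25
  brown long-haired: 396 × 1/16 = 24.75
χ² = Σ (O − E)² / E
  black short-haired: (252 − 222.75)² / 222.75 = 3.8409
  black long-haired: (32 − 74.25)² / 74.25 = 24.0412
  brown short-haired: (86 − 74.25)² / 74.25 = 1.8594
  brown long-haired: (26 − 24.75)² / 24.75 = 0.0631
χ² = 3.8409 + 24.0412 + 1.8594 + 0.0631 = 29.8046 ≈ 29.805

29.805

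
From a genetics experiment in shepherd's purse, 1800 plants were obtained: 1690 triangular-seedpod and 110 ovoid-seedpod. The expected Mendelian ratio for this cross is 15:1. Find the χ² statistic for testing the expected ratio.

The 15:1 ratio has 16 parts, so with N = 1800 the expected counts are:
  triangular-seedpod: 1800 × 15/16 = 1687.5
  ovoid-seedpod: 1800 × 1/16 = 112.5
χ² = Σ (O − E)² / E
  triangular-seedpod: (1690 − 1687.5)² / 1687.5 = 0.0037
  ovoid-seedpod: (110 − 112.5)² / 112.5 = 0.0556
χ² = 0.0037 + 0.0556 = 0.0593 ≈ 0.059

0.059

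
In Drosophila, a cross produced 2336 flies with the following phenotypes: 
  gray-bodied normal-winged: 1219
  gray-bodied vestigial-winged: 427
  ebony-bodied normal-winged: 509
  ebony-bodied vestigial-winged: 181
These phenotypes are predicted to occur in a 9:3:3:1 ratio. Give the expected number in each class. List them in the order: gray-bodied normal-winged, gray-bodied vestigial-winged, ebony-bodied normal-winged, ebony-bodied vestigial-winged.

The 9:3:3:1 ratio has 16 parts, so with N = 2336 the expected counts are:
  gray-bodied normal-winged: 2336 × 9/16 = 1314
  gray-bodied vestigial-winged: 2336 × 3/16 = 438
  ebony-bodied normal-winged: 2336 × 3/16 = 438
  ebony-bodied vestigial-winged: 2336 × 1/16 = 146

1314, 438, 438, 146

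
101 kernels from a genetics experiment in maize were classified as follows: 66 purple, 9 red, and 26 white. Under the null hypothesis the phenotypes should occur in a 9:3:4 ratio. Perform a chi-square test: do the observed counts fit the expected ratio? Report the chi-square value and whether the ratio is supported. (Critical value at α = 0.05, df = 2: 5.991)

6.723; not consistent

The 9:3:4 ratio has 16 parts, so with N = 101 the expected counts are:
  purple: 101 × 9/16 = 56.8125
  red: 101 × 3/16 = 18.9375
  white: 101 × 4/16 = 25.25
χ² = Σ (O − E)² / E
  purple: (66 − 56.8125)² / 56.8125 = 1.4858
  red: (9 − 18.9375)² / 18.9375 = 5.2147
  white: (26 − 25.25)² / 25.25 = 0.0223
χ² = 1.4858 + 5.2147 + 0.0223 = 6.7228 ≈ 6.723
Degrees of freedom = 3 − 1 = 2; critical value at α = 0.05 is 5.991.
Since 6.723 > 5.991, we reject the null hypothesis — the data do not fit the 9:3:4 ratio.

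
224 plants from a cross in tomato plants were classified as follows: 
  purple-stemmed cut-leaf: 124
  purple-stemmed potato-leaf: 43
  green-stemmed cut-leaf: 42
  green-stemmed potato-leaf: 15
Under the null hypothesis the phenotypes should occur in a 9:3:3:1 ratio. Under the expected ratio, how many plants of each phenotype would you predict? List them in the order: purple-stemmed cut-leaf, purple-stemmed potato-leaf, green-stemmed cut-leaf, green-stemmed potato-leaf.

126, 42, 42, 14

The 9:3:3:1 ratio has 16 parts, so with N = 224 the expected counts are:
  purple-stemmed cut-leaf: 224 × 9/16 = 126
  purple-stemmed potato-leaf: 224 × 3/16 = 42
  green-stemmed cut-leaf: 224 × 3/16 = 42
  green-stemmed potato-leaf: 224 × 1/16 = 14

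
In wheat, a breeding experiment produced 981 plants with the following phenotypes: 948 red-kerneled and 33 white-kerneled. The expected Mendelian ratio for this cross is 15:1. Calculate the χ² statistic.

Expected counts for N = 981 under a 15:1 ratio (total parts = 16):
  red-kerneled: 981 × 15/16 = 919.6875
  white-kerneled: 981 × 1/16 = 61.3125
χ² = Σ (O − E)² / E
  red-kerneled: (948 − 919.6875)² / 919.6875 = 0.8716
  white-kerneled: (33 − 61.3125)² / 61.3125 = 13.0740
χ² = 0.8716 + 13.0740 = 13.9456 ≈ 13.946

13.946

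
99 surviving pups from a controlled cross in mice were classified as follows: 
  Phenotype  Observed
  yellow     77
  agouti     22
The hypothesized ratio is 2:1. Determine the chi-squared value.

The 2:1 ratio has 3 parts, so with N = 99 the expected counts are:
  yellow: 99 × 2/3 = 66
  agouti: 99 × 1/3 = 33
χ² = Σ (O − E)² / E
  yellow: (77 − 66)² / 66 = 1.8333
  agouti: (22 − 33)² / 33 = 3.6667
χ² = 1.8333 + 3.6667 = 5.500

5.500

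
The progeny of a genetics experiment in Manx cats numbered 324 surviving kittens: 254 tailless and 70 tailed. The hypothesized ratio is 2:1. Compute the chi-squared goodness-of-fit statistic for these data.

The 2:1 ratio has 3 parts, so with N = 324 the expected counts are:
  tailless: 324 × 2/3 = 216
  tailed: 324 × 1/3 = 108
χ² = Σ (O − E)² / E
  tailless: (254 − 216)² / 216 = 6.6852
  tailed: (70 − 108)² / 108 = 13.3704
χ² = 6.6852 + 13.3704 = 20.0556 ≈ 20.056

20.056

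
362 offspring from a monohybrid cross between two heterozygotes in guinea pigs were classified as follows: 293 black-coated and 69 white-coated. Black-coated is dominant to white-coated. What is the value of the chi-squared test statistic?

6.810

For a monohybrid cross between heterozygotes with complete dominance, the expected phenotypic ratio is 3:1.
Expected counts for N = 362 under a 3:1 ratio (total parts = 4):
  black-coated: 362 × 3/4 = 271.5
  white-coated: 362 × 1/4 = 90.5
χ² = Σ (O − E)² / E
  black-coated: (293 − 271.5)² / 271.5 = 1.7026
  white-coated: (69 − 90.5)² / 90.5 = 5.1077
χ² = 1.7026 + 5.1077 = 6.8103 ≈ 6.810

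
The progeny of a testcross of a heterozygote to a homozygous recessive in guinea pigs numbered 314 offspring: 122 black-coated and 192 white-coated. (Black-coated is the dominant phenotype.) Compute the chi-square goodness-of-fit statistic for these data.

A testcross of a heterozygote (Aa × aa) gives a 1:1 phenotypic ratio.
Expected counts for N = 314 under a 1:1 ratio (total parts = 2):
  black-coated: 314 × 1/2 = 157
  white-coated: 314 × 1/2 = 157
χ² = Σ (O − E)² / E
  black-coated: (122 − 157)² / 157 = 7.8025
  white-coated: (192 − 157)² / 157 = 7.8025
χ² = 7.8025 + 7.8025 = 15.605

15.605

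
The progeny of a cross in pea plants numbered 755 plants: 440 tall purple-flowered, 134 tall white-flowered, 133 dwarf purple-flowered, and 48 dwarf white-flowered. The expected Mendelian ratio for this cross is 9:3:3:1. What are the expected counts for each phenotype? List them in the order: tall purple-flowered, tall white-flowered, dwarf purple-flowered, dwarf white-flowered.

424.6875, 141.5625, 141.5625, 47.1875

Under the 9:3:3:1 hypothesis (Σ ratio = 16, N = 755):
  tall purple-flowered: 755 × 9/16 = 424.6875
  tall white-flowered: 755 × 3/16 = 141.5625
  dwarf purple-flowered: 755 × 3/16 = 141.5625
  dwarf white-flowered: 755 × 1/16 = 47.1875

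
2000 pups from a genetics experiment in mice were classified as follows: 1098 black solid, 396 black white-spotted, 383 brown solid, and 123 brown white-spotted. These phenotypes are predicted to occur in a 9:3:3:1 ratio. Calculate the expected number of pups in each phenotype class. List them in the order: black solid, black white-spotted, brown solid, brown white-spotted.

Under the 9:3:3:1 hypothesis (Σ ratio = 16, N = 2000):
  black solid: 2000 × 9/16 = 1125
  black white-spotted: 2000 × 3/16 = 375
  brown solid: 2000 × 3/16 = 375
  brown white-spotted: 2000 × 1/16 = 125

1125, 375, 375, 125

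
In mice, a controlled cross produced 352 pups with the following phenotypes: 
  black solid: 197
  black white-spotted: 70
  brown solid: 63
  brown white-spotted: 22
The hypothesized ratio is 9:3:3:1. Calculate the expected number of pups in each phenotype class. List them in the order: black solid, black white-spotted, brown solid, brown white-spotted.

198, 66, 66, 22

Total ratio parts = 16. Expected numbers out of 352:
  black solid: 352 × 9/16 = 198
  black white-spotted: 352 × 3/16 = 66
  brown solid: 352 × 3/16 = 66
  brown white-spotted: 352 × 1/16 = 22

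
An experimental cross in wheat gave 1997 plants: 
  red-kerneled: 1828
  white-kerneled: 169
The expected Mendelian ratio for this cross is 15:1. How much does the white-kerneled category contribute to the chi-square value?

Under the 15:1 hypothesis (Σ ratio = 16, N = 1997):
  red-kerneled: 1997 × 15/16 = 1872.1875
  white-kerneled: 1997 × 1/16 = 124.8125
Contribution of white-kerneled: (169 − 124.8125)² / 124.8125 = 15.6437

15.644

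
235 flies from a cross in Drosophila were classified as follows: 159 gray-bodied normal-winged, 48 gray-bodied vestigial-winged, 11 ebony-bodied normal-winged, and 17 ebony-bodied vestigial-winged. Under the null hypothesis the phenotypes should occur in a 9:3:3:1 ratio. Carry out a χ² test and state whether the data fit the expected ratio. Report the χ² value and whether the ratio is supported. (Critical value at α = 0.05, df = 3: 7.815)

30.963; not consistent

Total ratio parts = 16. Expected numbers out of 235:
  gray-bodied normal-winged: 235 × 9/16 = 132.1875
  gray-bodied vestigial-winged: 235 × 3/16 = 44.0625
  ebony-bodied normal-winged: 235 × 3/16 = 44.0625
  ebony-bodied vestigial-winged: 235 × 1/16 = 14.6875
χ² = Σ (O − E)² / E
  gray-bodied normal-winged: (159 − 132.1875)² / 132.1875 = 5.4386
  gray-bodied vestigial-winged: (48 − 44.0625)² / 44.0625 = 0.3519
  ebony-bodied normal-winged: (11 − 44.0625)² / 44.0625 = 24.8086
  ebony-bodied vestigial-winged: (17 − 14.6875)² / 14.6875 = 0.3641
χ² = 5.4386 + 0.3519 + 24.8086 + 0.3641 = 30.9632 ≈ 30.963
Degrees of freedom = 4 − 1 = 3; critical value at α = 0.05 is 7.815.
Since 30.963 > 7.815, we reject the null hypothesis — the data do not fit the 9:3:3:1 ratio.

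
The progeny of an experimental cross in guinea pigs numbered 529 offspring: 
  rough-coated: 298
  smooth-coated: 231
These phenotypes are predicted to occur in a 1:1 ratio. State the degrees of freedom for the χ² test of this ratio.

A goodness-of-fit test with 2 phenotype classes has df = 2 − 1 = 1.

1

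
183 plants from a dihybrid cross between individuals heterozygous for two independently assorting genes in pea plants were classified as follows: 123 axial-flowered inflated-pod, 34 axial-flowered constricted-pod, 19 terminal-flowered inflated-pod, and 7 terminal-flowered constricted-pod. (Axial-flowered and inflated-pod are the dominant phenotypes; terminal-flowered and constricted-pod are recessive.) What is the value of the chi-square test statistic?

12.468

A dihybrid F₂ with independent assortment and complete dominance at both loci gives a 9:3:3:1 phenotypic ratio.
Total ratio parts = 16. Expected numbers out of 183:
  axial-flowered inflated-pod: 183 × 9/16 = 102.9375
  axial-flowered constricted-pod: 183 × 3/16 = 34.3125
  terminal-flowered inflated-pod: 183 × 3/16 = 34.3125
  terminal-flowered constricted-pod: 183 × 1/16 = 11.4375
χ² = Σ (O − E)² / E
  axial-flowered inflated-pod: (123 − 102.9375)² / 102.9375 = 3.9102
  axial-flowered constricted-pod: (34 − 34.3125)² / 34.3125 = 0.0028
  terminal-flowered inflated-pod: (19 − 34.3125)² / 34.3125 = 6.8334
  terminal-flowered constricted-pod: (7 − 11.4375)² / 11.4375 = 1.7217
χ² = 3.9102 + 0.0028 + 6.8334 + 1.7217 = 12.4681 ≈ 12.468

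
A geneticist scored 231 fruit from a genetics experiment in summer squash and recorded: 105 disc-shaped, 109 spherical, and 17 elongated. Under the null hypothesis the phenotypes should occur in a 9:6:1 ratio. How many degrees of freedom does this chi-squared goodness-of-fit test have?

2

A goodness-of-fit test with 3 phenotype classes has df = 3 − 1 = 2.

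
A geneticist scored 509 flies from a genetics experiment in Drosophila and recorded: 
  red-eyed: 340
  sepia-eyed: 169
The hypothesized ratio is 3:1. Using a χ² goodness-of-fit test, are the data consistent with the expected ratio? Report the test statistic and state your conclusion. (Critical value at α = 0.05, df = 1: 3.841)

Expected counts for N = 509 under a 3:1 ratio (total parts = 4):
  red-eyed: 509 × 3/4 = 381.75
  sepia-eyed: 509 × 1/4 = 127.25
χ² = Σ (O − E)² / E
  red-eyed: (340 − 381.75)² / 381.75 = 4.5660
  sepia-eyed: (169 − 127.25)² / 127.25 = 13.6979
χ² = 4.5660 + 13.6979 = 18.2639 ≈ 18.264
Degrees of freedom = 2 − 1 = 1; critical value at α = 0.05 is 3.841.
Since 18.264 > 3.841, we reject the null hypothesis — the data do not fit the 3:1 ratio.

18.264; not consistent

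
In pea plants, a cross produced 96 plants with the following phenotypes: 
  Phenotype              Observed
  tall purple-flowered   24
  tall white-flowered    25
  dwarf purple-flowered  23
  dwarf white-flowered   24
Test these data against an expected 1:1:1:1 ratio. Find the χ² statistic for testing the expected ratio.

0.083

The 1:1:1:1 ratio has 4 parts, so with N = 96 the expected counts are:
  tall purple-flowered: 96 × 1/4 = 24
  tall white-flowered: 96 × 1/4 = 24
  dwarf purple-flowered: 96 × 1/4 = 24
  dwarf white-flowered: 96 × 1/4 = 24
χ² = Σ (O − E)² / E
  tall purple-flowered: (24 − 24)² / 24 = 0.0000
  tall white-flowered: (25 − 24)² / 24 = 0.0417
  dwarf purple-flowered: (23 − 24)² / 24 = 0.0417
  dwarf white-flowered: (24 − 24)² / 24 = 0.0000
χ² = 0.0000 + 0.0417 + 0.0417 + 0.0000 = 0.0834 ≈ 0.083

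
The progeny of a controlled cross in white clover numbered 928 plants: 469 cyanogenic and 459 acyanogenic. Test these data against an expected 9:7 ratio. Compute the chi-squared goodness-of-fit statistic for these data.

Under the 9:7 hypothesis (Σ ratio = 16, N = 928):
  cyanogenic: 928 × 9/16 = 522
  acyanogenic: 928 × 7/16 = 406
χ² = Σ (O − E)² / E
  cyanogenic: (469 − 522)² / 522 = 5.3812
  acyanogenic: (459 − 406)² / 406 = 6.9187
χ² = 5.3812 + 6.9187 = 12.2999 ≈ 12.300

12.300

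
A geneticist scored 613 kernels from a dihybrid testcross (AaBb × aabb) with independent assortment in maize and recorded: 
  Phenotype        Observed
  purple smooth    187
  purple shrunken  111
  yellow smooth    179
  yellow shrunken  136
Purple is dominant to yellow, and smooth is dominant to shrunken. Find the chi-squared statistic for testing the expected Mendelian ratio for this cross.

25.349

A dihybrid testcross with independent assortment gives a 1:1:1:1 ratio.
Total ratio parts = 4. Expected numbers out of 613:
  purple smooth: 613 × 1/4 = 153.25
  purple shrunken: 613 × 1/4 = 153.25
  yellow smooth: 613 × 1/4 = 153.25
  yellow shrunken: 613 × 1/4 = 153.25
χ² = Σ (O − E)² / E
  purple smooth: (187 − 153.25)² / 153.25 = 7.4327
  purple shrunken: (111 − 153.25)² / 153.25 = 11.6480
  yellow smooth: (179 − 153.25)² / 153.25 = 4.3267
  yellow shrunken: (136 − 153.25)² / 153.25 = 1.9417
χ² = 7.4327 + 11.6480 + 4.3267 + 1.9417 = 25.3491 ≈ 25.349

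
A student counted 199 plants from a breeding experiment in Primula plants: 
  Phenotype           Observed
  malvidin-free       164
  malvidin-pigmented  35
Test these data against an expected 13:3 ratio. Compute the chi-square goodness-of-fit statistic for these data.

0.176

The 13:3 ratio has 16 parts, so with N = 199 the expected counts are:
  malvidin-free: 199 × 13/16 = 161.6875
  malvidin-pigmented: 199 × 3/16 = 37.3125
χ² = Σ (O − E)² / E
  malvidin-free: (164 − 161.6875)² / 161.6875 = 0.0331
  malvidin-pigmented: (35 − 37.3125)² / 37.3125 = 0.1433
χ² = 0.0331 + 0.1433 = 0.1764 ≈ 0.176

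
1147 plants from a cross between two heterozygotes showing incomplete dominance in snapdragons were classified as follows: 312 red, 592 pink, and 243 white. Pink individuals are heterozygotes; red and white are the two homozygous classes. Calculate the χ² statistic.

9.495

With incomplete dominance, a heterozygote × heterozygote cross gives a 1:2:1 phenotypic ratio.
The 1:2:1 ratio has 4 parts, so with N = 1147 the expected counts are:
  red: 1147 × 1/4 = 286.75
  pink: 1147 × 2/4 = 573.5
  white: 1147 × 1/4 = 286.75
χ² = Σ (O − E)² / E
  red: (312 − 286.75)² / 286.75 = 2.2234
  pink: (592 − 573.5)² / 573.5 = 0.5968
  white: (243 − 286.75)² / 286.75 = 6.6750
χ² = 2.2234 + 0.5968 + 6.6750 = 9.4952 ≈ 9.495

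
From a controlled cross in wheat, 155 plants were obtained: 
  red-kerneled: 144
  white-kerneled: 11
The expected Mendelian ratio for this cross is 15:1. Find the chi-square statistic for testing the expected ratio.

Expected counts for N = 155 under a 15:1 ratio (total parts = 16):
  red-kerneled: 155 × 15/16 = 145.3125
  white-kerneled: 155 × 1/16 = 9.6875
χ² = Σ (O − E)² / E
  red-kerneled: (144 − 145.3125)² / 145.3125 = 0.0119
  white-kerneled: (11 − 9.6875)² / 9.6875 = 0.1778
χ² = 0.0119 + 0.1778 = 0.1897 ≈ 0.190

0.190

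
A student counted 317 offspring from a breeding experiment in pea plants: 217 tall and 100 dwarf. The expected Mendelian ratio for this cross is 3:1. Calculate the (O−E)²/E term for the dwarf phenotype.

Total ratio parts = 4. Expected numbers out of 317:
  tall: 317 × 3/4 = 237.75
  dwarf: 317 × 1/4 = 79.25
Contribution of dwarf: (100 − 79.25)² / 79.25 = 5.4330

5.433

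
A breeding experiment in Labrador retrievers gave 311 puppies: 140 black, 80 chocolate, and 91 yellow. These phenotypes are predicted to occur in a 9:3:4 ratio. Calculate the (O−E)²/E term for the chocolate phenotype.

Expected counts for N = 311 under a 9:3:4 ratio (total parts = 16):
  black: 311 × 9/16 = 174.9375
  chocolate: 311 × 3/16 = 58.3125
  yellow: 311 × 4/16 = 77.75
Contribution of chocolate: (80 − 58.3125)² / 58.3125 = 8.0660

8.066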